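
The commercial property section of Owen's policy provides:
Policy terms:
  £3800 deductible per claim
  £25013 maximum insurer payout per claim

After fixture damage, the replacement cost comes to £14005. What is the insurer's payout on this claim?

Less the £3800 deductible: £14005 − £3800 = £10205.
That's under the £25013 cap, so the insurer reimburses the full £10205.

£10205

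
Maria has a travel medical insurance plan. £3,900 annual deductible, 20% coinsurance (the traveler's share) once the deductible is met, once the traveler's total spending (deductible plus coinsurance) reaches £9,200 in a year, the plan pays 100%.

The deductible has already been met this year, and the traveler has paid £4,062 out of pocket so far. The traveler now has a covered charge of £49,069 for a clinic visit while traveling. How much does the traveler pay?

With the deductible met, the entire £49,069 is subject to coinsurance.
Coinsurance: £49,069 × 20% = £9,813.80.
Adding £9,813.80 to the £4,062 already spent would give £13,875.80, which exceeds the £9,200 cap; the traveler pays just £9,200 − £4,062 = £5,138.

£5,138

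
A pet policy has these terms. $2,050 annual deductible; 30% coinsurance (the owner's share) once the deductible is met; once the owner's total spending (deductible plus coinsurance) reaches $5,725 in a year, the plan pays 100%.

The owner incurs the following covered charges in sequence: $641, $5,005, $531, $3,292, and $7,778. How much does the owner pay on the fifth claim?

#1 ($641): all of it applies to the deductible. Cost to owner: $641. OOP to date $641.
#2 ($5,005): deductible takes $1,409, $3,596 remains; 30% of $3,596 = $1,078.80. Cost to owner: $2,487.80. OOP to date $3,128.80.
#3 ($531): deductible already satisfied, so owner's share is 30% × $531 = $159.30. Owner pays $159.30; OOP now $3,288.10.
#4 ($3,292): deductible already satisfied, so owner's share is 30% × $3,292 = $987.60. Owner pays $987.60; OOP now $4,275.70.
#5 ($7,778): 30% coinsurance on $7,778 = $2,333.40. OOP would hit $6,609.10 > $5,725, so the cap limits the owner to $5,725 − $4,275.70 = $1,449.30.

$1,449.30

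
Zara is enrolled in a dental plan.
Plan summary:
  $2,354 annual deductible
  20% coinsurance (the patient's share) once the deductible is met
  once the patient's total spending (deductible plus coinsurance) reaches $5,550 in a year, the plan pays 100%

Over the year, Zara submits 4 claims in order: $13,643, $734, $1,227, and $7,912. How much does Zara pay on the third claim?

Claim 1 ($13,643): $2,354 finishes the deductible; $11,289 goes to coinsurance; 20% of $11,289 = $2,257.80. Patient owes $4,611.80 (running OOP $4,611.80).
Claim 2 ($734): deductible met; 20% of $734 = $146.80. Cost to patient: $146.80. OOP to date $4,758.60.
Claim 3 ($1,227): deductible already satisfied, so patient's share is 20% × $1,227 = $245.40. Patient owes $245.40 (running OOP $5,004).

$245.40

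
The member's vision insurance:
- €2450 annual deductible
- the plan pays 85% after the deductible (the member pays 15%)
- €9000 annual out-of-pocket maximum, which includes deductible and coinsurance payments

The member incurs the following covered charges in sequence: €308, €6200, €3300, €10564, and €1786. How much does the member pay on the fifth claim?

#1 (€308): fully absorbed by the deductible. Member owes €308 (running OOP €308).
#2 (€6200): €2142 to deductible, leaving €4058; 15% of €4058 = €608.70. Member pays €2750.70; OOP now €3058.70.
#3 (€3300): deductible already satisfied, so member's share is 15% × €3300 = €495. Member pays €495; OOP now €3553.70.
#4 (€10564): deductible already satisfied, so member's share is 15% × €10564 = €1584.60. Member owes €1584.60 (running OOP €5138.30).
#5 (€1786): 15% coinsurance on €1786 = €267.90. Member pays €267.90; OOP now €5406.20.

€267.90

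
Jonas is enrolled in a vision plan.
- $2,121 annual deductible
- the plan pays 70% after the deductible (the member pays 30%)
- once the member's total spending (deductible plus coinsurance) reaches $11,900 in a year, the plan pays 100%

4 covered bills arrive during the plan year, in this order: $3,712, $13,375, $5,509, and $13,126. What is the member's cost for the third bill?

#1 ($3,712): $2,121 to deductible, leaving $1,591; 30% of $1,591 = $477.30. Member owes $2,598.30 (running OOP $2,598.30).
#2 ($13,375): deductible met; 30% of $13,375 = $4,012.50. Member pays $4,012.50; OOP now $6,610.80.
#3 ($5,509): deductible met; 30% of $5,509 = $1,652.70. Cost to member: $1,652.70. OOP to date $8,263.50.

$1,652.70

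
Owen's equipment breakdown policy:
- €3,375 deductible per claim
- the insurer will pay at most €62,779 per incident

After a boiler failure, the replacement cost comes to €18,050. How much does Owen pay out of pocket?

Subtract the deductible: €18,050 − €3,375 = €14,675.
€14,675 is within the €62,779 limit, so the insurer pays €14,675.
Out of pocket: €18,050 − €14,675 = €3,375.

€3,375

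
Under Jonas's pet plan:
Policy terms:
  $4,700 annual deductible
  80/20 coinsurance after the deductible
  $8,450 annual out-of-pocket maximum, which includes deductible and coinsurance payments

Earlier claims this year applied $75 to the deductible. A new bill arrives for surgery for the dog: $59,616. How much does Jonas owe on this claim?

Remaining deductible: $4,700 − $75 = $4,625.
That leaves $59,616 − $4,625 = $54,991 for coinsurance.
20% of $54,991 = $10,998.20 falls to the owner.
Owner responsibility before any cap: $4,625 + $10,998.20 = $15,623.20.
Adding $15,623.20 to the $75 already spent would give $15,698.20, which exceeds the $8,450 cap; the owner pays just $8,450 − $75 = $8,375.

$8,375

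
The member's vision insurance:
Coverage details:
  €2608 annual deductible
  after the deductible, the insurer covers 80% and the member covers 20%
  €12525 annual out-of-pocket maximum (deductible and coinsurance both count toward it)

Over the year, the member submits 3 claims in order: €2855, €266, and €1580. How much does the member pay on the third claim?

Claim 1 (€2855): €2608 finishes the deductible; €247 goes to coinsurance; 20% of €247 = €49.40. Cost to member: €2657.40. OOP to date €2657.40.
Claim 2 (€266): deductible met; 20% of €266 = €53.20. Member owes €53.20 (running OOP €2710.60).
Claim 3 (€1580): deductible met; 20% of €1580 = €316. Cost to member: €316. OOP to date €3026.60.

€316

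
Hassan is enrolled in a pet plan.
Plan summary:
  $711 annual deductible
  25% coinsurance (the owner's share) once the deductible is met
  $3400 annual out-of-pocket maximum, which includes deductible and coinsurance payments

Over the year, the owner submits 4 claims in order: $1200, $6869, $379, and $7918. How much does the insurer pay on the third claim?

$284.25

Claim 1 ($1200): deductible takes $711, $489 remains; coinsurance $489 × 25% = $122.25. Owner pays $833.25; OOP now $833.25. Insurer: $1200 − $833.25 = $366.75.
Claim 2 ($6869): deductible already satisfied, so owner's share is 25% × $6869 = $1717.25. Cost to owner: $1717.25. OOP to date $2550.50. Insurer: $6869 − $1717.25 = $5151.75.
Claim 3 ($379): deductible met; 25% of $379 = $94.75. Cost to owner: $94.75. OOP to date $2645.25. Insurer: $379 − $94.75 = $284.25.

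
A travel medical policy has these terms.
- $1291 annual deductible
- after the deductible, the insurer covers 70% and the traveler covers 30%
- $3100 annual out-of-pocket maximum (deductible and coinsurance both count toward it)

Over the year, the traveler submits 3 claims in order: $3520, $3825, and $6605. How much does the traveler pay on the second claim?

Claim 1 ($3520): $1291 to deductible, leaving $2229; traveler's 30% is $668.70. Traveler pays $1959.70; OOP now $1959.70.
Claim 2 ($3825): deductible already satisfied, so traveler's share is 30% × $3825 = $1147.50. OOP would hit $3107.20 > $3100, so the cap limits the traveler to $3100 − $1959.70 = $1140.30.

$1140.30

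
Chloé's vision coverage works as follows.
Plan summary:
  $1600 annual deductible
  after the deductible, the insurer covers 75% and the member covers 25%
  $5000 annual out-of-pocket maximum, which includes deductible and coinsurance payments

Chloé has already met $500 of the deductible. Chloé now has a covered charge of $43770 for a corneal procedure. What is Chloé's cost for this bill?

$4500

Remaining deductible: $1600 − $500 = $1100.
The remaining $42670 (= $43770 − $1100) moves to coinsurance.
Member's 25% share of $42670 is $10667.50.
So the member owes $1100 + $10667.50 = $11767.50 before any cap.
Adding $11767.50 to the $500 already spent would give $12267.50, which exceeds the $5000 cap; the member pays just $5000 − $500 = $4500.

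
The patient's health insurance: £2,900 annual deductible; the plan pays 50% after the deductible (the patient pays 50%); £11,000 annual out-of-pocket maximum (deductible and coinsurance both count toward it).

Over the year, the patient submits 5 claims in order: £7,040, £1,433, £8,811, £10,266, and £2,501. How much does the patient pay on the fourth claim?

Claim 1 — £7,040: £2,900 to deductible, leaving £4,140; patient's 50% is £2,070. Cost to patient: £4,970. OOP to date £4,970.
Claim 2 — £1,433: deductible already satisfied, so patient's share is 50% × £1,433 = £716.50. Patient owes £716.50 (running OOP £5,686.50).
Claim 3 — £8,811: deductible met; 50% of £8,811 = £4,405.50. Cost to patient: £4,405.50. OOP to date £10,092.
Claim 4 — £10,266: deductible already satisfied, so patient's share is 50% × £10,266 = £5,133. Adding that to £10,092 gives £15,225, past the £11,000 cap; patient pays only £11,000 − £10,092 = £908.

£908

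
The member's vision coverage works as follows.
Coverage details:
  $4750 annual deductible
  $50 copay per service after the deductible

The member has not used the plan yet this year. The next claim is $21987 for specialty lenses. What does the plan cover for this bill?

$17187

The full $4750 deductible is still open; $4750 of this bill applies to it.
That leaves $21987 − $4750 = $17237 for the copay.
Copay on this service: $50.
So the member owes $4750 + $50 = $4800.
The insurer covers the remainder: $21987 − $4800 = $17187.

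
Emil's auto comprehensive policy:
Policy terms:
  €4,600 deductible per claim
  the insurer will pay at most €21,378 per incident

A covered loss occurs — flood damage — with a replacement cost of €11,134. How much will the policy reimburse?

€6,534

After the deductible, €11,134 − €4,600 = €6,534 remains.
That's under the €21,378 cap, so the insurer reimburses the full €6,534.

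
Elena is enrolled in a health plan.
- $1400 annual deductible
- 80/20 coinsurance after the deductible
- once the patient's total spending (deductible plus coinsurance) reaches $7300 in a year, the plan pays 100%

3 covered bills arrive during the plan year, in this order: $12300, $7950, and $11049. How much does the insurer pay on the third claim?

Claim 1 — $12300: $1400 to deductible, leaving $10900; patient's 20% is $2180. Cost to patient: $3580. OOP to date $3580. Insurer: $12300 − $3580 = $8720.
Claim 2 — $7950: deductible already satisfied, so patient's share is 20% × $7950 = $1590. Patient pays $1590; OOP now $5170. Insurer: $7950 − $1590 = $6360.
Claim 3 — $11049: 20% coinsurance on $11049 = $2209.80. OOP would hit $7379.80 > $7300, so the cap limits the patient to $7300 − $5170 = $2130. Plan pays $11049 − $2130 = $8919.

$8919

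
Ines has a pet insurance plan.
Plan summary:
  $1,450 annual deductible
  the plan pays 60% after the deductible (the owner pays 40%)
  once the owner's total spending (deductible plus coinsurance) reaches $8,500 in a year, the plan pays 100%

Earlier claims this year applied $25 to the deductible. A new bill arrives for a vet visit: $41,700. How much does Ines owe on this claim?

$8,475

Remaining deductible: $1,450 − $25 = $1,425.
After the $1,425 deductible portion, $41,700 − $1,425 = $40,275 is subject to coinsurance.
Owner's 40% share of $40,275 is $16,110.
So the owner owes $1,425 + $16,110 = $17,535 before any cap.
Adding $17,535 to the $25 already spent would give $17,560, which exceeds the $8,500 cap; the owner pays just $8,500 − $25 = $8,475.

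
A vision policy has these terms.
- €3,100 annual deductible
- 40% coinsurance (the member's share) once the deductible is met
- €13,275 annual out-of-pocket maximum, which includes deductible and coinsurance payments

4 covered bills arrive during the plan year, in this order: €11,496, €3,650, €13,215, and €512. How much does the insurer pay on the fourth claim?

€441.40

Bill 1, €11,496: €3,100 finishes the deductible; €8,396 goes to coinsurance; coinsurance €8,396 × 40% = €3,358.40. Member owes €6,458.40 (running OOP €6,458.40). Plan pays €11,496 − €6,458.40 = €5,037.60.
Bill 2, €3,650: deductible met; 40% of €3,650 = €1,460. Cost to member: €1,460. OOP to date €7,918.40. Plan pays €3,650 − €1,460 = €2,190.
Bill 3, €13,215: 40% coinsurance on €13,215 = €5,286. Member pays €5,286; OOP now €13,204.40. Plan pays €13,215 − €5,286 = €7,929.
Bill 4, €512: deductible already satisfied, so member's share is 40% × €512 = €204.80. That would push OOP to €13,409.20, over the €13,275 cap, so member pays €13,275 − €13,204.40 = €70.60. Plan pays €512 − €70.60 = €441.40.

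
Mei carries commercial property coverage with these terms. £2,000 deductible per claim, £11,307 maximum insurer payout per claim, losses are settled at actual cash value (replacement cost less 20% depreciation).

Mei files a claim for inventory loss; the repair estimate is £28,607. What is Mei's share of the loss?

£17,300

Depreciate 20%: the covered value is £28,607 × 0.8 = £22,885.60.
Subtract the deductible: £22,885.60 − £2,000 = £20,885.60.
The £11,307 per-incident cap binds; insurer pays £11,307.
The business bears the rest of the original loss: £28,607 − £11,307 = £17,300.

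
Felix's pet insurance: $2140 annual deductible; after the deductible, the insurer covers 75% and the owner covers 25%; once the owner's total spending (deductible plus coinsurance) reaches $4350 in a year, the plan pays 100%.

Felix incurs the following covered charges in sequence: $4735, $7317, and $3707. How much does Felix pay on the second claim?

$1561.25

Bill 1, $4735: $2140 finishes the deductible; $2595 goes to coinsurance; owner's 25% is $648.75. Cost to owner: $2788.75. OOP to date $2788.75.
Bill 2, $7317: deductible met; 25% of $7317 = $1829.25. OOP would hit $4618 > $4350, so the cap limits the owner to $4350 − $2788.75 = $1561.25.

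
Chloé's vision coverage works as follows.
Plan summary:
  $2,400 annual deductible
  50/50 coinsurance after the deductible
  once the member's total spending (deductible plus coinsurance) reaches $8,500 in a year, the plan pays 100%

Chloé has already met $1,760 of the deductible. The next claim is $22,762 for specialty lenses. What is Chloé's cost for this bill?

Deductible still to meet: $2,400 − $1,760 = $640.
After the $640 deductible portion, $22,762 − $640 = $22,122 is subject to coinsurance.
50% of $22,122 = $11,061 falls to the member.
Member responsibility before any cap: $640 + $11,061 = $11,701.
That would bring total out-of-pocket to $13,461, past the $8,500 cap. The member is capped at $8,500 − $1,760 = $6,740 on this claim.

$6,740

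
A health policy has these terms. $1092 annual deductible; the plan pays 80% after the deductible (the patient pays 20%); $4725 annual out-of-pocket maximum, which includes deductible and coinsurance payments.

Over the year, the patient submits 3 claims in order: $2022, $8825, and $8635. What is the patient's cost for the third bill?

#1 ($2022): $1092 to deductible, leaving $930; 20% of $930 = $186. Cost to patient: $1278. OOP to date $1278.
#2 ($8825): 20% coinsurance on $8825 = $1765. Patient owes $1765 (running OOP $3043).
#3 ($8635): deductible already satisfied, so patient's share is 20% × $8635 = $1727. Adding that to $3043 gives $4770, past the $4725 cap; patient pays only $4725 − $3043 = $1682.

$1682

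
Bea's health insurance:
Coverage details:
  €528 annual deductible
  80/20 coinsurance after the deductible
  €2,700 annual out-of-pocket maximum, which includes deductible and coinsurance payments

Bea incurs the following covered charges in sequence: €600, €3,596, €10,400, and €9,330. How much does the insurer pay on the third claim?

#1 (€600): deductible takes €528, €72 remains; coinsurance €72 × 20% = €14.40. Cost to patient: €542.40. OOP to date €542.40. Plan pays €600 − €542.40 = €57.60.
#2 (€3,596): deductible met; 20% of €3,596 = €719.20. Patient owes €719.20 (running OOP €1,261.60). Plan pays €3,596 − €719.20 = €2,876.80.
#3 (€10,400): deductible met; 20% of €10,400 = €2,080. That would push OOP to €3,341.60, over the €2,700 cap, so patient pays €2,700 − €1,261.60 = €1,438.40. Insurer: €10,400 − €1,438.40 = €8,961.60.

€8,961.60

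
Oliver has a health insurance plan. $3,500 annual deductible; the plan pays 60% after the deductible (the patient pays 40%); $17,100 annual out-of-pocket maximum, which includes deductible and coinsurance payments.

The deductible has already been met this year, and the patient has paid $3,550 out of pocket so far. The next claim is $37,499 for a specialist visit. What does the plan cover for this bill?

With the deductible met, the entire $37,499 is subject to coinsurance.
Patient's 40% share of $37,499 is $14,999.60.
Adding $14,999.60 to the $3,550 already spent would give $18,549.60, which exceeds the $17,100 cap; the patient pays just $17,100 − $3,550 = $13,550.
The plan picks up $37,499 − $13,550 = $23,949.

$23,949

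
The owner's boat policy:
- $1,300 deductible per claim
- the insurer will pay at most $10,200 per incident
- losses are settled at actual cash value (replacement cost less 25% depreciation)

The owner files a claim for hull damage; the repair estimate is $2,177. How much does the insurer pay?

$332.75

At 25% depreciation, ACV = $2,177 − $544.25 = $1,632.75.
Subtract the deductible: $1,632.75 − $1,300 = $332.75.
That's under the $10,200 cap, so the insurer reimburses the full $332.75.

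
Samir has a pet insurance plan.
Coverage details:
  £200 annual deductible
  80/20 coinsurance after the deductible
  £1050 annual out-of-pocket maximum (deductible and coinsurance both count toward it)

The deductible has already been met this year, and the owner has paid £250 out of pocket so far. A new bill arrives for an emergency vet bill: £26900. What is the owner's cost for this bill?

The deductible is already satisfied, so the full bill goes to coinsurance.
Coinsurance: £26900 × 20% = £5380.
Year-to-date out-of-pocket would reach £250 + £5380 = £5630, above the £1050 maximum, so the owner pays only £1050 − £250 = £800.

£800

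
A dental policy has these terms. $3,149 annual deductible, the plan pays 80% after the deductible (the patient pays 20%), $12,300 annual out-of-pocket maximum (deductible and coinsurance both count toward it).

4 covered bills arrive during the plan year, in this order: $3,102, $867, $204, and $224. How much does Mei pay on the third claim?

Claim 1 — $3,102: all of it applies to the deductible. Patient owes $3,102 (running OOP $3,102).
Claim 2 — $867: deductible takes $47, $820 remains; 20% of $820 = $164. Patient owes $211 (running OOP $3,313).
Claim 3 — $204: 20% coinsurance on $204 = $40.80. Patient pays $40.80; OOP now $3,353.80.

$40.80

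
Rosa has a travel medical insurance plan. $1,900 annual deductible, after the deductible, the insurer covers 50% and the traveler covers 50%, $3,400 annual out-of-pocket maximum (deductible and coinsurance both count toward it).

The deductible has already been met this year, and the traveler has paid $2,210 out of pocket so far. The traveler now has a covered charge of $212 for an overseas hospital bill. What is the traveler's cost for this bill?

$106

With the deductible met, the entire $212 is subject to coinsurance.
Traveler's 50% share of $212 is $106.
Cumulative spending $2,210 + $106 = $2,316 stays under the $3,400 maximum.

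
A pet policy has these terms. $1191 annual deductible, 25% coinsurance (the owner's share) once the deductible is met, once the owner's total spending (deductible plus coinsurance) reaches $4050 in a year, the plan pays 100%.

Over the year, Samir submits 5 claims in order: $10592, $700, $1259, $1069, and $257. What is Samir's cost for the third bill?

$314.75

Claim 1 — $10592: $1191 finishes the deductible; $9401 goes to coinsurance; 25% of $9401 = $2350.25. Owner pays $3541.25; OOP now $3541.25.
Claim 2 — $700: deductible already satisfied, so owner's share is 25% × $700 = $175. Owner pays $175; OOP now $3716.25.
Claim 3 — $1259: deductible met; 25% of $1259 = $314.75. Owner owes $314.75 (running OOP $4031).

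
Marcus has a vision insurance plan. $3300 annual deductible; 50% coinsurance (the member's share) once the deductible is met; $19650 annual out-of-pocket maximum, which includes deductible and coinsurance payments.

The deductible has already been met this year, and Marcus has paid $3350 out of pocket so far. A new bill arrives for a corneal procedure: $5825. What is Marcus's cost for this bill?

$2912.50

The deductible is already satisfied, so the full bill goes to coinsurance.
50% of $5825 = $2912.50 falls to the member.
Cumulative spending $3350 + $2912.50 = $6262.50 stays under the $19650 maximum.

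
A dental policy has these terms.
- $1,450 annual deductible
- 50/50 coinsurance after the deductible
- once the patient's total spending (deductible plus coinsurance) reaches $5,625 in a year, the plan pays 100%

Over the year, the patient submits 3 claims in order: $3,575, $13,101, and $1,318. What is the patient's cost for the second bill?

$3,112.50

#1 ($3,575): $1,450 to deductible, leaving $2,125; 50% of $2,125 = $1,062.50. Patient owes $2,512.50 (running OOP $2,512.50).
#2 ($13,101): 50% coinsurance on $13,101 = $6,550.50. OOP would hit $9,063 > $5,625, so the cap limits the patient to $5,625 − $2,512.50 = $3,112.50.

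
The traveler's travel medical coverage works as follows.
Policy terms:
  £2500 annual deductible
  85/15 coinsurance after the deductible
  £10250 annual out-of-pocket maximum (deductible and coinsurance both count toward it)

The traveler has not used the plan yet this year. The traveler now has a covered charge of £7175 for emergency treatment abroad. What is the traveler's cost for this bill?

The full £2500 deductible is still open; £2500 of this bill applies to it.
The remaining £4675 (= £7175 − £2500) moves to coinsurance.
15% of £4675 = £701.25 falls to the traveler.
That puts the traveler's cost at £2500 + £701.25 = £3201.25 before any cap.
Total out-of-pocket so far would be £0 + £3201.25 = £3201.25, below the £10250 cap — no reduction.

£3201.25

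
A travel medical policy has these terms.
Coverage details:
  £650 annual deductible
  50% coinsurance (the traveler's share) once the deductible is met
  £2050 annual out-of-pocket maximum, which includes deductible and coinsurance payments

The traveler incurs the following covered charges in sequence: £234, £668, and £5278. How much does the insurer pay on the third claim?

£4004

Claim 1 (£234): all of it applies to the deductible. Traveler pays £234; OOP now £234. Plan pays £234 − £234 = £0.
Claim 2 (£668): £416 finishes the deductible; £252 goes to coinsurance; traveler's 50% is £126. Traveler pays £542; OOP now £776. Plan pays £668 − £542 = £126.
Claim 3 (£5278): deductible already satisfied, so traveler's share is 50% × £5278 = £2639. That would push OOP to £3415, over the £2050 cap, so traveler pays £2050 − £776 = £1274. Plan pays £5278 − £1274 = £4004.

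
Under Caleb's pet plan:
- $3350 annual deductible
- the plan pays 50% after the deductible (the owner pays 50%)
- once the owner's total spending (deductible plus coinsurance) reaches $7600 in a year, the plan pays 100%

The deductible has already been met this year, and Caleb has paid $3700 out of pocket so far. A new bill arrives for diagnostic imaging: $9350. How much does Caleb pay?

The deductible is already satisfied, so the full bill goes to coinsurance.
Coinsurance: $9350 × 50% = $4675.
Year-to-date out-of-pocket would reach $3700 + $4675 = $8375, above the $7600 maximum, so the owner pays only $7600 − $3700 = $3900.

$3900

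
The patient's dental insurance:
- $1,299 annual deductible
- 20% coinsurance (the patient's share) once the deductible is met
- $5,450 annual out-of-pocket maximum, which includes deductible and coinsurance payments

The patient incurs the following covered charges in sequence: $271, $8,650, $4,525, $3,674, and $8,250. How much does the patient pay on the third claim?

Bill 1, $271: all of it applies to the deductible. Patient owes $271 (running OOP $271).
Bill 2, $8,650: deductible takes $1,028, $7,622 remains; coinsurance $7,622 × 20% = $1,524.40. Patient owes $2,552.40 (running OOP $2,823.40).
Bill 3, $4,525: deductible met; 20% of $4,525 = $905. Patient owes $905 (running OOP $3,728.40).

$905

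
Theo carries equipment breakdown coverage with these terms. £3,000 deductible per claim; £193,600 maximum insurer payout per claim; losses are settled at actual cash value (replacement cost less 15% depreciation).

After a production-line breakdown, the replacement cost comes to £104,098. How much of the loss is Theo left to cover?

Actual cash value after 15% depreciation: £104,098 × 85% = £88,483.30.
Less the £3,000 deductible: £88,483.30 − £3,000 = £85,483.30.
£85,483.30 ≤ £193,600, so the limit doesn't bind; insurer pays £85,483.30.
Out of pocket: £104,098 − £85,483.30 = £18,614.70.

£18,614.70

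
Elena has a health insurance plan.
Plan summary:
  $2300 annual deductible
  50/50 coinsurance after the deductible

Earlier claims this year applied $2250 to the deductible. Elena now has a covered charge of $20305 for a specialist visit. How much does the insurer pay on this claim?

$10127.50

Remaining deductible: $2300 − $2250 = $50.
After the $50 deductible portion, $20305 − $50 = $20255 is subject to coinsurance.
50% of $20255 = $10127.50 falls to the patient.
That puts the patient's cost at $50 + $10127.50 = $10177.50.
Insurer pays the balance: $20305 − $10177.50 = $10127.50.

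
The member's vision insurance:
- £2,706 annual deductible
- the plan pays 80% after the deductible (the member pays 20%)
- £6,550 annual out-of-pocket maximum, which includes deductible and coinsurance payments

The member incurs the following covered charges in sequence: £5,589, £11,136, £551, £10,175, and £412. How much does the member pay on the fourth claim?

£930

Bill 1, £5,589: £2,706 finishes the deductible; £2,883 goes to coinsurance; coinsurance £2,883 × 20% = £576.60. Member owes £3,282.60 (running OOP £3,282.60).
Bill 2, £11,136: deductible met; 20% of £11,136 = £2,227.20. Member pays £2,227.20; OOP now £5,509.80.
Bill 3, £551: 20% coinsurance on £551 = £110.20. Member owes £110.20 (running OOP £5,620).
Bill 4, £10,175: deductible met; 20% of £10,175 = £2,035. OOP would hit £7,655 > £6,550, so the cap limits the member to £6,550 − £5,620 = £930.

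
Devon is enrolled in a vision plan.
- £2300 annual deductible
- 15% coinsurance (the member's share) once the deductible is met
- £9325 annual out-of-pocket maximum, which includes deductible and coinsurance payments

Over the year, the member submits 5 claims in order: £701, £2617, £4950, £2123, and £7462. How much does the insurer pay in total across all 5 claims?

£13220.05

Bill 1, £701: fully absorbed by the deductible. Cost to member: £701. OOP to date £701. Insurer: £701 − £701 = £0.
Bill 2, £2617: deductible takes £1599, £1018 remains; member's 15% is £152.70. Member owes £1751.70 (running OOP £2452.70). Insurer: £2617 − £1751.70 = £865.30.
Bill 3, £4950: deductible already satisfied, so member's share is 15% × £4950 = £742.50. Member pays £742.50; OOP now £3195.20. Plan pays £4950 − £742.50 = £4207.50.
Bill 4, £2123: deductible met; 15% of £2123 = £318.45. Member pays £318.45; OOP now £3513.65. Insurer: £2123 − £318.45 = £1804.55.
Bill 5, £7462: deductible met; 15% of £7462 = £1119.30. Member owes £1119.30 (running OOP £4632.95). Insurer: £7462 − £1119.30 = £6342.70.
Insurer total = bills − member's total = £17853 − £4632.95 = £13220.05.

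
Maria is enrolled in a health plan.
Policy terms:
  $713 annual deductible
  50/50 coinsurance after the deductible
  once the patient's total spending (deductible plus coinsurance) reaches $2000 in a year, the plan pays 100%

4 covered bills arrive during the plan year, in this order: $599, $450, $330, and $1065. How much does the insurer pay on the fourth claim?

#1 ($599): entire amount goes to the deductible. Patient owes $599 (running OOP $599). Insurer: $599 − $599 = $0.
#2 ($450): $114 finishes the deductible; $336 goes to coinsurance; coinsurance $336 × 50% = $168. Patient owes $282 (running OOP $881). Plan pays $450 − $282 = $168.
#3 ($330): deductible met; 50% of $330 = $165. Cost to patient: $165. OOP to date $1046. Plan pays $330 − $165 = $165.
#4 ($1065): deductible met; 50% of $1065 = $532.50. Cost to patient: $532.50. OOP to date $1578.50. Insurer: $1065 − $532.50 = $532.50.

$532.50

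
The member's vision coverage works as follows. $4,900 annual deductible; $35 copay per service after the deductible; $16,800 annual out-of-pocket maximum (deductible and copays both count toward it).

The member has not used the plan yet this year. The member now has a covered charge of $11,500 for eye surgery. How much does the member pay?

$4,935

Deductible not yet touched, so the first $4,900 of the bill goes to the deductible.
After the $4,900 deductible portion, $11,500 − $4,900 = $6,600 is subject to the copay.
Copay on this service: $35.
So the member owes $4,900 + $35 = $4,935 before any cap.
Cumulative spending $0 + $4,935 = $4,935 stays under the $16,800 maximum.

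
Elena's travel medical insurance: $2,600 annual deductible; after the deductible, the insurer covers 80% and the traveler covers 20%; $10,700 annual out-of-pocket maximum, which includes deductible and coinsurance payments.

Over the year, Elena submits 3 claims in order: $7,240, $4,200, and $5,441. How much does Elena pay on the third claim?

$1,088.20

#1 ($7,240): deductible takes $2,600, $4,640 remains; traveler's 20% is $928. Traveler pays $3,528; OOP now $3,528.
#2 ($4,200): deductible already satisfied, so traveler's share is 20% × $4,200 = $840. Traveler pays $840; OOP now $4,368.
#3 ($5,441): deductible met; 20% of $5,441 = $1,088.20. Cost to traveler: $1,088.20. OOP to date $5,456.20.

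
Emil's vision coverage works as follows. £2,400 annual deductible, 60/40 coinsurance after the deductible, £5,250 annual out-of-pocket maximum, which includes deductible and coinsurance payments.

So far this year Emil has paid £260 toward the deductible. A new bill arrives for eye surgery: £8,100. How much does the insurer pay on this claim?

£3,576

£260 of the £2,400 deductible is already met, leaving £2,140.
The remaining £5,960 (= £8,100 − £2,140) moves to coinsurance.
Member's 40% share of £5,960 is £2,384.
So the member owes £2,140 + £2,384 = £4,524 before any cap.
Cumulative spending £260 + £4,524 = £4,784 stays under the £5,250 maximum.
The plan picks up £8,100 − £4,524 = £3,576.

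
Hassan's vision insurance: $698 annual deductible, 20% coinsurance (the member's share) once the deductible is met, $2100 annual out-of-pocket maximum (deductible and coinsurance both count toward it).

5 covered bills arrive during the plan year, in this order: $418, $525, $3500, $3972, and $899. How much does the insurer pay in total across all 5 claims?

Claim 1 — $418: fully absorbed by the deductible. Cost to member: $418. OOP to date $418. Plan pays $418 − $418 = $0.
Claim 2 — $525: $280 finishes the deductible; $245 goes to coinsurance; member's 20% is $49. Cost to member: $329. OOP to date $747. Plan pays $525 − $329 = $196.
Claim 3 — $3500: deductible already satisfied, so member's share is 20% × $3500 = $700. Member owes $700 (running OOP $1447). Plan pays $3500 − $700 = $2800.
Claim 4 — $3972: 20% coinsurance on $3972 = $794.40. Adding that to $1447 gives $2241.40, past the $2100 cap; member pays only $2100 − $1447 = $653. Insurer: $3972 − $653 = $3319.
Claim 5 — $899: deductible already satisfied, so member's share is 20% × $899 = $179.80. OOP would hit $2279.80 > $2100, so the cap limits the member to $2100 − $2100 = $0. Plan pays $899 − $0 = $899.
Insurer total: $0 + $196 + $2800 + $3319 + $899 = $7214.

$7214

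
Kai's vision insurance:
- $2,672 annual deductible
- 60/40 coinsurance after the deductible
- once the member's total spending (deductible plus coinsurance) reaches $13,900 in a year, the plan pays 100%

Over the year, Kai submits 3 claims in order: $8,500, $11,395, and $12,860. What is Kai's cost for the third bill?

$4,338.80

Claim 1 — $8,500: deductible takes $2,672, $5,828 remains; 40% of $5,828 = $2,331.20. Cost to member: $5,003.20. OOP to date $5,003.20.
Claim 2 — $11,395: 40% coinsurance on $11,395 = $4,558. Cost to member: $4,558. OOP to date $9,561.20.
Claim 3 — $12,860: 40% coinsurance on $12,860 = $5,144. That would push OOP to $14,705.20, over the $13,900 cap, so member pays $13,900 − $9,561.20 = $4,338.80.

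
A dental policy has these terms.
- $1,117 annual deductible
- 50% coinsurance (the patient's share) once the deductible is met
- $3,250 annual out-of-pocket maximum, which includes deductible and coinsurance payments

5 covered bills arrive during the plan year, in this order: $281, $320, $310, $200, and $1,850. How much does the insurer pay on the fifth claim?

Claim 1 — $281: all of it applies to the deductible. Patient owes $281 (running OOP $281). Insurer: $281 − $281 = $0.
Claim 2 — $320: entire amount goes to the deductible. Patient pays $320; OOP now $601. Insurer: $320 − $320 = $0.
Claim 3 — $310: entire amount goes to the deductible. Patient owes $310 (running OOP $911). Insurer: $310 − $310 = $0.
Claim 4 — $200: entire amount goes to the deductible. Patient pays $200; OOP now $1,111. Plan pays $200 − $200 = $0.
Claim 5 — $1,850: deductible takes $6, $1,844 remains; 50% of $1,844 = $922. Patient owes $928 (running OOP $2,039). Insurer: $1,850 − $928 = $922.

$922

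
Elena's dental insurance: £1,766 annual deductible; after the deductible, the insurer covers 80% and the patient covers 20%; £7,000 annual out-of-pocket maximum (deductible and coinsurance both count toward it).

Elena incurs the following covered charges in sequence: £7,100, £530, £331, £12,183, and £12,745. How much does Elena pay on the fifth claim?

£1,558.40

Claim 1 (£7,100): £1,766 finishes the deductible; £5,334 goes to coinsurance; patient's 20% is £1,066.80. Patient owes £2,832.80 (running OOP £2,832.80).
Claim 2 (£530): 20% coinsurance on £530 = £106. Patient pays £106; OOP now £2,938.80.
Claim 3 (£331): deductible met; 20% of £331 = £66.20. Patient owes £66.20 (running OOP £3,005).
Claim 4 (£12,183): deductible met; 20% of £12,183 = £2,436.60. Cost to patient: £2,436.60. OOP to date £5,441.60.
Claim 5 (£12,745): deductible already satisfied, so patient's share is 20% × £12,745 = £2,549. OOP would hit £7,990.60 > £7,000, so the cap limits the patient to £7,000 − £5,441.60 = £1,558.40.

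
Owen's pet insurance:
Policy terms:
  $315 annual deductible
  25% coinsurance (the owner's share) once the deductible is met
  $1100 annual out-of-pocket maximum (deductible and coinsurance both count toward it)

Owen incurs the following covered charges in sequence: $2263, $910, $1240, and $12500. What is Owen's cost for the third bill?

Claim 1 ($2263): $315 finishes the deductible; $1948 goes to coinsurance; owner's 25% is $487. Cost to owner: $802. OOP to date $802.
Claim 2 ($910): 25% coinsurance on $910 = $227.50. Owner owes $227.50 (running OOP $1029.50).
Claim 3 ($1240): deductible already satisfied, so owner's share is 25% × $1240 = $310. OOP would hit $1339.50 > $1100, so the cap limits the owner to $1100 − $1029.50 = $70.50.

$70.50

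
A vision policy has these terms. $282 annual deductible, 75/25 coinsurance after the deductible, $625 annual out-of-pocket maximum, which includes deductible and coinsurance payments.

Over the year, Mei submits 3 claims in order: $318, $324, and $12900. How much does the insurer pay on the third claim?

#1 ($318): $282 finishes the deductible; $36 goes to coinsurance; 25% of $36 = $9. Cost to member: $291. OOP to date $291. Insurer: $318 − $291 = $27.
#2 ($324): 25% coinsurance on $324 = $81. Member pays $81; OOP now $372. Insurer: $324 − $81 = $243.
#3 ($12900): 25% coinsurance on $12900 = $3225. That would push OOP to $3597, over the $625 cap, so member pays $625 − $372 = $253. Plan pays $12900 − $253 = $12647.

$12647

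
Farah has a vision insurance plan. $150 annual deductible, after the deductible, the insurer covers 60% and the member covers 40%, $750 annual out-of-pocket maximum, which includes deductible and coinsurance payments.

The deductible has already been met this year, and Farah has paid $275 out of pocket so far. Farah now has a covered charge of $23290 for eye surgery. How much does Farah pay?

With the deductible met, the entire $23290 is subject to coinsurance.
40% of $23290 = $9316 falls to the member.
Year-to-date out-of-pocket would reach $275 + $9316 = $9591, above the $750 maximum, so the member pays only $750 − $275 = $475.

$475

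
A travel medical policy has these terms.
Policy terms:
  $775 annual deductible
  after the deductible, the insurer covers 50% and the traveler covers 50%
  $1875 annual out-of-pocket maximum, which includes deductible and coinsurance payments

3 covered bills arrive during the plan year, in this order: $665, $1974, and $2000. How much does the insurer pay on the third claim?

$1832

Claim 1 ($665): entire amount goes to the deductible. Traveler owes $665 (running OOP $665). Plan pays $665 − $665 = $0.
Claim 2 ($1974): deductible takes $110, $1864 remains; traveler's 50% is $932. Traveler pays $1042; OOP now $1707. Plan pays $1974 − $1042 = $932.
Claim 3 ($2000): 50% coinsurance on $2000 = $1000. OOP would hit $2707 > $1875, so the cap limits the traveler to $1875 − $1707 = $168. Plan pays $2000 − $168 = $1832.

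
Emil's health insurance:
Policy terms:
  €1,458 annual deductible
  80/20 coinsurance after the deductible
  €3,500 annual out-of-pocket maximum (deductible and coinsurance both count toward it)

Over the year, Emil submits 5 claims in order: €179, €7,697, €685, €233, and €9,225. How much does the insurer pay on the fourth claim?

€186.40

Bill 1, €179: fully absorbed by the deductible. Patient pays €179; OOP now €179. Insurer: €179 − €179 = €0.
Bill 2, €7,697: €1,279 to deductible, leaving €6,418; patient's 20% is €1,283.60. Cost to patient: €2,562.60. OOP to date €2,741.60. Plan pays €7,697 − €2,562.60 = €5,134.40.
Bill 3, €685: 20% coinsurance on €685 = €137. Cost to patient: €137. OOP to date €2,878.60. Insurer: €685 − €137 = €548.
Bill 4, €233: deductible already satisfied, so patient's share is 20% × €233 = €46.60. Patient owes €46.60 (running OOP €2,925.20). Insurer: €233 − €46.60 = €186.40.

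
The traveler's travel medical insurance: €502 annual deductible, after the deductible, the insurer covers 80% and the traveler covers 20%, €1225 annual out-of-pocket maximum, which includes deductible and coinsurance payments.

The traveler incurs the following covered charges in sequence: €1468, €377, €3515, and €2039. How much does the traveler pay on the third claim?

Bill 1, €1468: €502 finishes the deductible; €966 goes to coinsurance; 20% of €966 = €193.20. Traveler owes €695.20 (running OOP €695.20).
Bill 2, €377: deductible already satisfied, so traveler's share is 20% × €377 = €75.40. Traveler pays €75.40; OOP now €770.60.
Bill 3, €3515: deductible met; 20% of €3515 = €703. Adding that to €770.60 gives €1473.60, past the €1225 cap; traveler pays only €1225 − €770.60 = €454.40.

€454.40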